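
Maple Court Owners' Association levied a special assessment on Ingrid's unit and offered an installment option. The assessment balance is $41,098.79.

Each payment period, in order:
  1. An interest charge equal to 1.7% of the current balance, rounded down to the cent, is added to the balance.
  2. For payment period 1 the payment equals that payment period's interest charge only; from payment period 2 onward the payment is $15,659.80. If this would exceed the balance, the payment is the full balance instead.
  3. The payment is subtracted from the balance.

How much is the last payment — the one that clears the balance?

Payment period 1: opening $41,098.79; interest $698.67 → $41,797.46; payment $698.67; balance $41,098.79
Payment period 2: opening $41,098.79; interest $698.67 → $41,797.46; payment $15,659.80; balance $26,137.66
Payment period 3: opening $26,137.66; interest $444.34 → $26,582.00; payment $15,659.80; balance $10,922.20
Payment period 4: opening $10,922.20; interest $185.67 → $11,107.87; payment $11,107.87; balance $0.00

$11,107.87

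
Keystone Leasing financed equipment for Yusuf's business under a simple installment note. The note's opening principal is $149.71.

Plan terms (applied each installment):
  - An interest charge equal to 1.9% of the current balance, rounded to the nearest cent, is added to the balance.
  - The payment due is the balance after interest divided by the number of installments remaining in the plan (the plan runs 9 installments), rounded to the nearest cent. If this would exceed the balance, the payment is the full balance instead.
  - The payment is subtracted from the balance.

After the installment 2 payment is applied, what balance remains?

$120.91

Installment 1: $149.71 +$2.84 interest = $152.55; pay $16.95 → $135.60
Installment 2: $135.60 +$2.58 interest = $138.18; pay $17.27 → $120.91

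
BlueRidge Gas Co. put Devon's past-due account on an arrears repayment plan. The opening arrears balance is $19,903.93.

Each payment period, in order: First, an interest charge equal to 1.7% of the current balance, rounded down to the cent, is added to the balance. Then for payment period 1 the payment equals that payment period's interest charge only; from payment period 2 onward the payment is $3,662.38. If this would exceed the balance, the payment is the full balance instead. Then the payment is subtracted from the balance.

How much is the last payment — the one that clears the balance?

$2,755.11

Payment period 1: $19,903.93 +$338.36 interest = $20,242.29; pay $338.36 → $19,903.93
Payment period 2: $19,903.93 +$338.36 interest = $20,242.29; pay $3,662.38 → $16,579.91
Payment period 3: $16,579.91 +$281.85 interest = $16,861.76; pay $3,662.38 → $13,199.38
Payment period 4: $13,199.38 +$224.38 interest = $13,423.76; pay $3,662.38 → $9,761.38
Payment period 5: $9,761.38 +$165.94 interest = $9,927.32; pay $3,662.38 → $6,264.94
Payment period 6: $6,264.94 +$106.50 interest = $6,371.44; pay $3,662.38 → $2,709.06
Payment period 7: $2,709.06 +$46.05 interest = $2,755.11; pay $2,755.11 → $0.00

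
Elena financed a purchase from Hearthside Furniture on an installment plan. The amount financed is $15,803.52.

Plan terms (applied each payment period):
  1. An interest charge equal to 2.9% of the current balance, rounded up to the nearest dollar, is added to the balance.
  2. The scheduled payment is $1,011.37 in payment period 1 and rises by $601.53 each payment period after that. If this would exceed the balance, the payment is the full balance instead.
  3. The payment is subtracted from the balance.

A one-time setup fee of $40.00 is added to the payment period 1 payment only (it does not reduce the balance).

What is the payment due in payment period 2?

Payment period 1: $15,803.52 +$459.00 interest = $16,262.52; pay $1,011.37 (+ $40.00 fee) → $15,251.15
Payment period 2: $15,251.15 +$443.00 interest = $15,694.15; pay $1,612.90 → $14,081.25

$1,612.90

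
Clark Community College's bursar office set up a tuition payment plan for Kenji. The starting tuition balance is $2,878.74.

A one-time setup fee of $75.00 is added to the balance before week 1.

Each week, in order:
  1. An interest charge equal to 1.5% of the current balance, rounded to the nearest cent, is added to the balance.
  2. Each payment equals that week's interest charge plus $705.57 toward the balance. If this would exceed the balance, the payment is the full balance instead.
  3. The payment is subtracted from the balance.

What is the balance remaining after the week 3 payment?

# | Opening | Interest | Payment | End bal
1 | $2,953.74 | $44.31 | $749.88 | $2,248.17
2 | $2,248.17 | $33.72 | $739.29 | $1,542.60
3 | $1,542.60 | $23.14 | $728.71 | $837.03

$837.03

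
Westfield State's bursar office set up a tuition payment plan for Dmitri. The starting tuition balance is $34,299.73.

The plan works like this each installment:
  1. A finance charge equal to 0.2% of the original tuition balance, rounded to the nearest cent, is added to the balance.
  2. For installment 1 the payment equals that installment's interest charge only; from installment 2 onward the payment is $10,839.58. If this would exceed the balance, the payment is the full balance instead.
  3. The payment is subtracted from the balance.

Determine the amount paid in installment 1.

$68.60

Installment 1: $34,299.73 +$68.60 interest = $34,368.33; pay $68.60 → $34,299.73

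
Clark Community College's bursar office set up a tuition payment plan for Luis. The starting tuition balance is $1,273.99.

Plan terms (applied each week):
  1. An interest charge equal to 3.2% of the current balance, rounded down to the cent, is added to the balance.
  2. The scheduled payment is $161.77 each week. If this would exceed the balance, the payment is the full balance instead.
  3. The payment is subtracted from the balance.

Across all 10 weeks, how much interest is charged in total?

# | Opening | Interest | Payment | End bal
1 | $1,273.99 | $40.76 | $161.77 | $1,152.98
2 | $1,152.98 | $36.89 | $161.77 | $1,028.10
3 | $1,028.10 | $32.89 | $161.77 | $899.22
4 | $899.22 | $28.77 | $161.77 | $766.22
5 | $766.22 | $24.51 | $161.77 | $628.96
6 | $628.96 | $20.12 | $161.77 | $487.31
7 | $487.31 | $15.59 | $161.77 | $341.13
8 | $341.13 | $10.91 | $161.77 | $190.27
9 | $190.27 | $6.08 | $161.77 | $34.58
10 | $34.58 | $1.10 | $35.68 | $0.00
Total interest: $40.76 + $36.89 + $32.89 + $28.77 + $24.51 + $20.12 + $15.59 + $10.91 + $6.08 + $1.10 = $217.62

$217.62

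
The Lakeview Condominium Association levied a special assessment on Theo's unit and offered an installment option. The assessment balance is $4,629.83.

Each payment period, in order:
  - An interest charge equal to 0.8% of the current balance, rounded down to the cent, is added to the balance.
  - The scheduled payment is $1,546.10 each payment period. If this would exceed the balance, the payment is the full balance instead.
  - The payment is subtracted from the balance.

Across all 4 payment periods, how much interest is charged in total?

$75.31

Payment period 1: $4,629.83 +$37.03 interest = $4,666.86; pay $1,546.10 → $3,120.76
Payment period 2: $3,120.76 +$24.96 interest = $3,145.72; pay $1,546.10 → $1,599.62
Payment period 3: $1,599.62 +$12.79 interest = $1,612.41; pay $1,546.10 → $66.31
Payment period 4: $66.31 +$0.53 interest = $66.84; pay $66.84 → $0.00
Total interest: $37.03 + $24.96 + $12.79 + $0.53 = $75.31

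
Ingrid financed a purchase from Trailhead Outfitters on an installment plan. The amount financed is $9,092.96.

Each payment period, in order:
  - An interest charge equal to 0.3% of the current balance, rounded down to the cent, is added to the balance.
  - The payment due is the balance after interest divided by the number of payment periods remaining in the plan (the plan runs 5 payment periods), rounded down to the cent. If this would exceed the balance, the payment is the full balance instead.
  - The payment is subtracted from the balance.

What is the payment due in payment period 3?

$1,835.00

Payment period 1: $9,092.96 +$27.27 interest = $9,120.23; pay $1,824.04 → $7,296.19
Payment period 2: $7,296.19 +$21.88 interest = $7,318.07; pay $1,829.51 → $5,488.56
Payment period 3: $5,488.56 +$16.46 interest = $5,505.02; pay $1,835.00 → $3,670.02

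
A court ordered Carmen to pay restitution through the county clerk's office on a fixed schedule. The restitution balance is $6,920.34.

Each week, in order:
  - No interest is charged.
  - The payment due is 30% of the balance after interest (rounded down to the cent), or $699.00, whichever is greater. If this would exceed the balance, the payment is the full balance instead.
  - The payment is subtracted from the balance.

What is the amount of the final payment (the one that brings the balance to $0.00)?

$263.58

# | Opening | Payment | End bal
1 | $6,920.34 | $2,076.10 | $4,844.24
2 | $4,844.24 | $1,453.27 | $3,390.97
3 | $3,390.97 | $1,017.29 | $2,373.68
4 | $2,373.68 | $712.10 | $1,661.58
5 | $1,661.58 | $699.00 | $962.58
6 | $962.58 | $699.00 | $263.58
7 | $263.58 | $263.58 | $0.00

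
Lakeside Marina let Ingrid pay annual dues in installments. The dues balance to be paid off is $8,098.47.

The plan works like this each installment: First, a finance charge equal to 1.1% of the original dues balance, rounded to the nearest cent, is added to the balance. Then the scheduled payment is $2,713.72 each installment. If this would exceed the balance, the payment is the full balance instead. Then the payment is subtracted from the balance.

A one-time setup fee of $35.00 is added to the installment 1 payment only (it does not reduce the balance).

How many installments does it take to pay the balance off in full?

Installment 1: opening $8,098.47; interest $89.08 → $8,187.55; payment $2,713.72 (+ $35.00 fee); balance $5,473.83
Installment 2: opening $5,473.83; interest $89.08 → $5,562.91; payment $2,713.72; balance $2,849.19
Installment 3: opening $2,849.19; interest $89.08 → $2,938.27; payment $2,713.72; balance $224.55
Installment 4: opening $224.55; interest $89.08 → $313.63; payment $313.63; balance $0.00
Balance reaches $0.00 in installment 4.

4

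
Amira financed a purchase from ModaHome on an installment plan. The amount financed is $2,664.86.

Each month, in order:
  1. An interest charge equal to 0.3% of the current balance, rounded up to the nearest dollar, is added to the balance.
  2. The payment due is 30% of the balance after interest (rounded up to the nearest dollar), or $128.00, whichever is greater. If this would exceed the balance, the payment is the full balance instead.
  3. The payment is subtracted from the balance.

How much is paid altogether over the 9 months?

Month 1: $2,664.86 +$8.00 interest = $2,672.86; pay $802.00 → $1,870.86
Month 2: $1,870.86 +$6.00 interest = $1,876.86; pay $564.00 → $1,312.86
Month 3: $1,312.86 +$4.00 interest = $1,316.86; pay $396.00 → $920.86
Month 4: $920.86 +$3.00 interest = $923.86; pay $278.00 → $645.86
Month 5: $645.86 +$2.00 interest = $647.86; pay $195.00 → $452.86
Month 6: $452.86 +$2.00 interest = $454.86; pay $137.00 → $317.86
Month 7: $317.86 +$1.00 interest = $318.86; pay $128.00 → $190.86
Month 8: $190.86 +$1.00 interest = $191.86; pay $128.00 → $63.86
Month 9: $63.86 +$1.00 interest = $64.86; pay $64.86 → $0.00
Total paid: $2,692.86

$2,692.86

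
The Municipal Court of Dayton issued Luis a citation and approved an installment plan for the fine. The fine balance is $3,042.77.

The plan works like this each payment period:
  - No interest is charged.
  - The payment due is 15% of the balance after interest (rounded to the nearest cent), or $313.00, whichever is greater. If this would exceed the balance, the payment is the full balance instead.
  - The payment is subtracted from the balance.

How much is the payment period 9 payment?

Payment period 1: opening $3,042.77; payment $456.42; balance $2,586.35
Payment period 2: opening $2,586.35; payment $387.95; balance $2,198.40
Payment period 3: opening $2,198.40; payment $329.76; balance $1,868.64
Payment period 4: opening $1,868.64; payment $313.00; balance $1,555.64
Payment period 5: opening $1,555.64; payment $313.00; balance $1,242.64
Payment period 6: opening $1,242.64; payment $313.00; balance $929.64
Payment period 7: opening $929.64; payment $313.00; balance $616.64
Payment period 8: opening $616.64; payment $313.00; balance $303.64
Payment period 9: opening $303.64; payment $303.64; balance $0.00

$303.64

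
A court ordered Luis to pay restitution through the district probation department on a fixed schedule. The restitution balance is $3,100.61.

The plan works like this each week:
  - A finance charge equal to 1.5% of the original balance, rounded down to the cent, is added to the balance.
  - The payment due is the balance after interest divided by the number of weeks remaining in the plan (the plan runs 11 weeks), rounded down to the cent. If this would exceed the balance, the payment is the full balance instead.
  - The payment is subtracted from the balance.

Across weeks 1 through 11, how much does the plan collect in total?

$3,612.11

Week 1: $3,100.61 +$46.50 interest = $3,147.11; pay $286.10 → $2,861.01
Week 2: $2,861.01 +$46.50 interest = $2,907.51; pay $290.75 → $2,616.76
Week 3: $2,616.76 +$46.50 interest = $2,663.26; pay $295.91 → $2,367.35
Week 4: $2,367.35 +$46.50 interest = $2,413.85; pay $301.73 → $2,112.12
Week 5: $2,112.12 +$46.50 interest = $2,158.62; pay $308.37 → $1,850.25
Week 6: $1,850.25 +$46.50 interest = $1,896.75; pay $316.12 → $1,580.63
Week 7: $1,580.63 +$46.50 interest = $1,627.13; pay $325.42 → $1,301.71
Week 8: $1,301.71 +$46.50 interest = $1,348.21; pay $337.05 → $1,011.16
Week 9: $1,011.16 +$46.50 interest = $1,057.66; pay $352.55 → $705.11
Week 10: $705.11 +$46.50 interest = $751.61; pay $375.80 → $375.81
Week 11: $375.81 +$46.50 interest = $422.31; pay $422.31 → $0.00
Total paid: $3,612.11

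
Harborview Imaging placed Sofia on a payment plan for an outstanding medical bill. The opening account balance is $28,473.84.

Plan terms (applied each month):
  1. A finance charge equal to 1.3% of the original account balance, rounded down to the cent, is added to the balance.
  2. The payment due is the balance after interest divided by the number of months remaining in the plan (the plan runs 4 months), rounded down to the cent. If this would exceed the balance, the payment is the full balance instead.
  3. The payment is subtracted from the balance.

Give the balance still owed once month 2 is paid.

$14,668.77

Month 1: $28,473.84 +$370.15 interest = $28,843.99; pay $7,210.99 → $21,633.00
Month 2: $21,633.00 +$370.15 interest = $22,003.15; pay $7,334.38 → $14,668.77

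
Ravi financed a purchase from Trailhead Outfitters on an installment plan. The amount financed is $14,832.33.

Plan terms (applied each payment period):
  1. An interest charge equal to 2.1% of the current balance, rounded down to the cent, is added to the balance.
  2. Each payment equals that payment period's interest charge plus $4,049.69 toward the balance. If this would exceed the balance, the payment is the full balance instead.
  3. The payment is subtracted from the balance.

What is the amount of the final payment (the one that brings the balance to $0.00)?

$2,739.60

Payment period 1: $14,832.33 +$311.47 interest = $15,143.80; pay $4,361.16 → $10,782.64
Payment period 2: $10,782.64 +$226.43 interest = $11,009.07; pay $4,276.12 → $6,732.95
Payment period 3: $6,732.95 +$141.39 interest = $6,874.34; pay $4,191.08 → $2,683.26
Payment period 4: $2,683.26 +$56.34 interest = $2,739.60; pay $2,739.60 → $0.00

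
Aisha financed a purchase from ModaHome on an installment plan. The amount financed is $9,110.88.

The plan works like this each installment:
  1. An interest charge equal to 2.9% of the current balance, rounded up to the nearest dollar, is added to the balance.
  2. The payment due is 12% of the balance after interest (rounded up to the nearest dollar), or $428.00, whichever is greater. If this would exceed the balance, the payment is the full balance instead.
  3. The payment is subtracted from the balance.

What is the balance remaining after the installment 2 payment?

# | Opening | Interest | Payment | End bal
1 | $9,110.88 | $265.00 | $1,126.00 | $8,249.88
2 | $8,249.88 | $240.00 | $1,019.00 | $7,470.88

$7,470.88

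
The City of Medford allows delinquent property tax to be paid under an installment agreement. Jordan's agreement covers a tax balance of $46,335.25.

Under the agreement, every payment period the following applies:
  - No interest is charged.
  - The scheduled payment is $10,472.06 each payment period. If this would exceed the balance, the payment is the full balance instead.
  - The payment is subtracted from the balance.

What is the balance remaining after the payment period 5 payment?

Payment period 1: $46,335.25 − $10,472.06 → $35,863.19
Payment period 2: $35,863.19 − $10,472.06 → $25,391.13
Payment period 3: $25,391.13 − $10,472.06 → $14,919.07
Payment period 4: $14,919.07 − $10,472.06 → $4,447.01
Payment period 5: $4,447.01 − $4,447.01 → $0.00

$0.00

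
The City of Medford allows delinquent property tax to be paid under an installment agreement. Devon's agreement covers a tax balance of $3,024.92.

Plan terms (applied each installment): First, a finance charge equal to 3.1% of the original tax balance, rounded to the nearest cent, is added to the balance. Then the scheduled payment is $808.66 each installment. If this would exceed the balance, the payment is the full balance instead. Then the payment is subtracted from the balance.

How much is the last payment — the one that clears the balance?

Installment 1: opening $3,024.92; interest $93.77 → $3,118.69; payment $808.66; balance $2,310.03
Installment 2: opening $2,310.03; interest $93.77 → $2,403.80; payment $808.66; balance $1,595.14
Installment 3: opening $1,595.14; interest $93.77 → $1,688.91; payment $808.66; balance $880.25
Installment 4: opening $880.25; interest $93.77 → $974.02; payment $808.66; balance $165.36
Installment 5: opening $165.36; interest $93.77 → $259.13; payment $259.13; balance $0.00

$259.13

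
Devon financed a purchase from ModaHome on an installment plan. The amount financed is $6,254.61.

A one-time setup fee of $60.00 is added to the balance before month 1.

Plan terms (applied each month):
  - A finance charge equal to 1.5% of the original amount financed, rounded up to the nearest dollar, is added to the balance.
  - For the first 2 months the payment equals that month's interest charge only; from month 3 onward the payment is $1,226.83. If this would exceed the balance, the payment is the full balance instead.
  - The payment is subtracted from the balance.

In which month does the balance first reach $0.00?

8

Month 1: opening $6,314.61; interest $94.00 → $6,408.61; payment $94.00; balance $6,314.61
Month 2: opening $6,314.61; interest $94.00 → $6,408.61; payment $94.00; balance $6,314.61
Month 3: opening $6,314.61; interest $94.00 → $6,408.61; payment $1,226.83; balance $5,181.78
Month 4: opening $5,181.78; interest $94.00 → $5,275.78; payment $1,226.83; balance $4,048.95
Month 5: opening $4,048.95; interest $94.00 → $4,142.95; payment $1,226.83; balance $2,916.12
Month 6: opening $2,916.12; interest $94.00 → $3,010.12; payment $1,226.83; balance $1,783.29
Month 7: opening $1,783.29; interest $94.00 → $1,877.29; payment $1,226.83; balance $650.46
Month 8: opening $650.46; interest $94.00 → $744.46; payment $744.46; balance $0.00
Balance reaches $0.00 in month 8.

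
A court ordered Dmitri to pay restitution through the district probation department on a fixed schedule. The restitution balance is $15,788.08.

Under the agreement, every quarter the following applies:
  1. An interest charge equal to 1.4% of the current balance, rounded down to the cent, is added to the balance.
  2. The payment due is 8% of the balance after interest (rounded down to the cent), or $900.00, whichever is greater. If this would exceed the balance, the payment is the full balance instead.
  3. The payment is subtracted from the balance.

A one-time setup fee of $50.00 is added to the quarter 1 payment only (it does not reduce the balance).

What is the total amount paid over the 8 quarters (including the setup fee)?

$8,354.64

Quarter 1: opening $15,788.08; interest $221.03 → $16,009.11; payment $1,280.72 (+ $50.00 fee); balance $14,728.39
Quarter 2: opening $14,728.39; interest $206.19 → $14,934.58; payment $1,194.76; balance $13,739.82
Quarter 3: opening $13,739.82; interest $192.35 → $13,932.17; payment $1,114.57; balance $12,817.60
Quarter 4: opening $12,817.60; interest $179.44 → $12,997.04; payment $1,039.76; balance $11,957.28
Quarter 5: opening $11,957.28; interest $167.40 → $12,124.68; payment $969.97; balance $11,154.71
Quarter 6: opening $11,154.71; interest $156.16 → $11,310.87; payment $904.86; balance $10,406.01
Quarter 7: opening $10,406.01; interest $145.68 → $10,551.69; payment $900.00; balance $9,651.69
Quarter 8: opening $9,651.69; interest $135.12 → $9,786.81; payment $900.00; balance $8,886.81
Total paid: $8,354.64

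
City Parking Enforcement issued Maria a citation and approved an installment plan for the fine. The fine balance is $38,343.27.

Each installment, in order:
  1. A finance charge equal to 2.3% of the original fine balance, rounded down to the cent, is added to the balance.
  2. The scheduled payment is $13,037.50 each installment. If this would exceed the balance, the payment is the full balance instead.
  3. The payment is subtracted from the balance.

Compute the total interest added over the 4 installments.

$3,527.56

Installment 1: $38,343.27 +$881.89 interest = $39,225.16; pay $13,037.50 → $26,187.66
Installment 2: $26,187.66 +$881.89 interest = $27,069.55; pay $13,037.50 → $14,032.05
Installment 3: $14,032.05 +$881.89 interest = $14,913.94; pay $13,037.50 → $1,876.44
Installment 4: $1,876.44 +$881.89 interest = $2,758.33; pay $2,758.33 → $0.00
Total interest: $881.89 + $881.89 + $881.89 + $881.89 = $3,527.56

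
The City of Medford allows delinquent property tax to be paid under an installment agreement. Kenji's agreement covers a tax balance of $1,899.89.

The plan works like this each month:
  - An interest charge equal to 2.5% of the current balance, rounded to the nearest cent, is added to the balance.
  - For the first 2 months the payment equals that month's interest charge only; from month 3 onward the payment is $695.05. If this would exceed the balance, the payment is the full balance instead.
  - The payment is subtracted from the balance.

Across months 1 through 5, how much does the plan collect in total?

Month 1: $1,899.89 +$47.50 interest = $1,947.39; pay $47.50 → $1,899.89
Month 2: $1,899.89 +$47.50 interest = $1,947.39; pay $47.50 → $1,899.89
Month 3: $1,899.89 +$47.50 interest = $1,947.39; pay $695.05 → $1,252.34
Month 4: $1,252.34 +$31.31 interest = $1,283.65; pay $695.05 → $588.60
Month 5: $588.60 +$14.72 interest = $603.32; pay $603.32 → $0.00
Total paid: $2,088.42

$2,088.42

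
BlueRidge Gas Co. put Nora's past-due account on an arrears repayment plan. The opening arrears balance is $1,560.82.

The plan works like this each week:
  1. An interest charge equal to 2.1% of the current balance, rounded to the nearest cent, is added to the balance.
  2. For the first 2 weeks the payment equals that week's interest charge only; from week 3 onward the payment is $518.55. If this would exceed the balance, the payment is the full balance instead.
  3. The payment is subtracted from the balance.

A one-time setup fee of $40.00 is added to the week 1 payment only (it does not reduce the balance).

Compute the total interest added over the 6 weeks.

$134.61

Week 1: $1,560.82 +$32.78 interest = $1,593.60; pay $32.78 (+ $40.00 fee) → $1,560.82
Week 2: $1,560.82 +$32.78 interest = $1,593.60; pay $32.78 → $1,560.82
Week 3: $1,560.82 +$32.78 interest = $1,593.60; pay $518.55 → $1,075.05
Week 4: $1,075.05 +$22.58 interest = $1,097.63; pay $518.55 → $579.08
Week 5: $579.08 +$12.16 interest = $591.24; pay $518.55 → $72.69
Week 6: $72.69 +$1.53 interest = $74.22; pay $74.22 → $0.00
Total interest: $32.78 + $32.78 + $32.78 + $22.58 + $12.16 + $1.53 = $134.61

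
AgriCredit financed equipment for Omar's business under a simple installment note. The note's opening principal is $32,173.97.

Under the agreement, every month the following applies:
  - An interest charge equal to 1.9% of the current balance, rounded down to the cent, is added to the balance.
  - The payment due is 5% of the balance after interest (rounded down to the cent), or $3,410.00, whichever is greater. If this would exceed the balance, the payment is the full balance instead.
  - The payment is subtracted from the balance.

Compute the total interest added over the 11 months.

Month 1: opening $32,173.97; interest $611.30 → $32,785.27; payment $3,410.00; balance $29,375.27
Month 2: opening $29,375.27; interest $558.13 → $29,933.40; payment $3,410.00; balance $26,523.40
Month 3: opening $26,523.40; interest $503.94 → $27,027.34; payment $3,410.00; balance $23,617.34
Month 4: opening $23,617.34; interest $448.72 → $24,066.06; payment $3,410.00; balance $20,656.06
Month 5: opening $20,656.06; interest $392.46 → $21,048.52; payment $3,410.00; balance $17,638.52
Month 6: opening $17,638.52; interest $335.13 → $17,973.65; payment $3,410.00; balance $14,563.65
Month 7: opening $14,563.65; interest $276.70 → $14,840.35; payment $3,410.00; balance $11,430.35
Month 8: opening $11,430.35; interest $217.17 → $11,647.52; payment $3,410.00; balance $8,237.52
Month 9: opening $8,237.52; interest $156.51 → $8,394.03; payment $3,410.00; balance $4,984.03
Month 10: opening $4,984.03; interest $94.69 → $5,078.72; payment $3,410.00; balance $1,668.72
Month 11: opening $1,668.72; interest $31.70 → $1,700.42; payment $1,700.42; balance $0.00
Total interest: $611.30 + $558.13 + $503.94 + $448.72 + $392.46 + $335.13 + $276.70 + $217.17 + $156.51 + $94.69 + $31.70 = $3,626.45

$3,626.45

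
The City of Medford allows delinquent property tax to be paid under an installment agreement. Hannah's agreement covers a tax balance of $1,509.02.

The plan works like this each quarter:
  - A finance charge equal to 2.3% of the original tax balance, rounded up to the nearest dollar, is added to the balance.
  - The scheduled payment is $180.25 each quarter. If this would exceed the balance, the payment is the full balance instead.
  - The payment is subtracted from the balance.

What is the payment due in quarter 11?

$91.52

Quarter 1: $1,509.02 +$35.00 interest = $1,544.02; pay $180.25 → $1,363.77
Quarter 2: $1,363.77 +$35.00 interest = $1,398.77; pay $180.25 → $1,218.52
Quarter 3: $1,218.52 +$35.00 interest = $1,253.52; pay $180.25 → $1,073.27
Quarter 4: $1,073.27 +$35.00 interest = $1,108.27; pay $180.25 → $928.02
Quarter 5: $928.02 +$35.00 interest = $963.02; pay $180.25 → $782.77
Quarter 6: $782.77 +$35.00 interest = $817.77; pay $180.25 → $637.52
Quarter 7: $637.52 +$35.00 interest = $672.52; pay $180.25 → $492.27
Quarter 8: $492.27 +$35.00 interest = $527.27; pay $180.25 → $347.02
Quarter 9: $347.02 +$35.00 interest = $382.02; pay $180.25 → $201.77
Quarter 10: $201.77 +$35.00 interest = $236.77; pay $180.25 → $56.52
Quarter 11: $56.52 +$35.00 interest = $91.52; pay $91.52 → $0.00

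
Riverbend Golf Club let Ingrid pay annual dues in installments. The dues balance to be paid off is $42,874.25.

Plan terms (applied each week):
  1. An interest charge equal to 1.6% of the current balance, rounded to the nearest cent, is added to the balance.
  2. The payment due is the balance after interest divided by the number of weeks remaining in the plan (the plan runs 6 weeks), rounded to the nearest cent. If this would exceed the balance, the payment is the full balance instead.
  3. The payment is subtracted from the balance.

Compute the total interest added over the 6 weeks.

$2,466.02

Week 1: $42,874.25 +$685.99 interest = $43,560.24; pay $7,260.04 → $36,300.20
Week 2: $36,300.20 +$580.80 interest = $36,881.00; pay $7,376.20 → $29,504.80
Week 3: $29,504.80 +$472.08 interest = $29,976.88; pay $7,494.22 → $22,482.66
Week 4: $22,482.66 +$359.72 interest = $22,842.38; pay $7,614.13 → $15,228.25
Week 5: $15,228.25 +$243.65 interest = $15,471.90; pay $7,735.95 → $7,735.95
Week 6: $7,735.95 +$123.78 interest = $7,859.73; pay $7,859.73 → $0.00
Total interest: $685.99 + $580.80 + $472.08 + $359.72 + $243.65 + $123.78 = $2,466.02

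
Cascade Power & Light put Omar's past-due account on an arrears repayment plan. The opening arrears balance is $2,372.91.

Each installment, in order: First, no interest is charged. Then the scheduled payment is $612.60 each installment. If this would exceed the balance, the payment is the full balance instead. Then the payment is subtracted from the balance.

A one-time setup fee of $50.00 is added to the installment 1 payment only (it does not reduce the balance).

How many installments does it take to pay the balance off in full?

# | Opening | Payment | Fee | End bal
1 | $2,372.91 | $612.60 | $50.00 | $1,760.31
2 | $1,760.31 | $612.60 | — | $1,147.71
3 | $1,147.71 | $612.60 | — | $535.11
4 | $535.11 | $535.11 | — | $0.00
Balance reaches $0.00 in installment 4.

4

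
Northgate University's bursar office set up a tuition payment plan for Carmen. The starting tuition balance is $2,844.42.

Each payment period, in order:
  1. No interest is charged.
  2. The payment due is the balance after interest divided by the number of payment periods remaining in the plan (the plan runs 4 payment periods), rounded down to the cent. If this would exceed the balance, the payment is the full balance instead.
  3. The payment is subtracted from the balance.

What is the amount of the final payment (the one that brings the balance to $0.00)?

$711.11

# | Opening | Payment | End bal
1 | $2,844.42 | $711.10 | $2,133.32
2 | $2,133.32 | $711.10 | $1,422.22
3 | $1,422.22 | $711.11 | $711.11
4 | $711.11 | $711.11 | $0.00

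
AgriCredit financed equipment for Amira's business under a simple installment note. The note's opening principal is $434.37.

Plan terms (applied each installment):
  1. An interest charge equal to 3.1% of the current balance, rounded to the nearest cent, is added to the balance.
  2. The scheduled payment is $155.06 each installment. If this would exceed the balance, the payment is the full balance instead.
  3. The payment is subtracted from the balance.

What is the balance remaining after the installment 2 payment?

$146.80

Installment 1: $434.37 +$13.47 interest = $447.84; pay $155.06 → $292.78
Installment 2: $292.78 +$9.08 interest = $301.86; pay $155.06 → $146.80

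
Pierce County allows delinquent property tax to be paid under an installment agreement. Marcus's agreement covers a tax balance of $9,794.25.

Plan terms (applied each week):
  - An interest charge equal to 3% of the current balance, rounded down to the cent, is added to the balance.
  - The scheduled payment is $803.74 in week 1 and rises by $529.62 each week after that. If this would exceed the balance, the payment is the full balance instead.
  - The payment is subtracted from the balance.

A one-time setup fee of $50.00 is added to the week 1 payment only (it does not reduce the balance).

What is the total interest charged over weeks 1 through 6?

# | Opening | Interest | Payment | Fee | End bal
1 | $9,794.25 | $293.82 | $803.74 | $50.00 | $9,284.33
2 | $9,284.33 | $278.52 | $1,333.36 | — | $8,229.49
3 | $8,229.49 | $246.88 | $1,862.98 | — | $6,613.39
4 | $6,613.39 | $198.40 | $2,392.60 | — | $4,419.19
5 | $4,419.19 | $132.57 | $2,922.22 | — | $1,629.54
6 | $1,629.54 | $48.88 | $1,678.42 | — | $0.00
Total interest: $293.82 + $278.52 + $246.88 + $198.40 + $132.57 + $48.88 = $1,199.07

$1,199.07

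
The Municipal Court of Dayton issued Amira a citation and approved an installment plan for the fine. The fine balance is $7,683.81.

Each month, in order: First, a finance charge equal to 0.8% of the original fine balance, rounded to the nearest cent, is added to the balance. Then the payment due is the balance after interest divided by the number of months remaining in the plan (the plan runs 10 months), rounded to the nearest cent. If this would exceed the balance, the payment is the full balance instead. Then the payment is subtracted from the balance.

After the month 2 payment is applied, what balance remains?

$6,250.86

# | Opening | Interest | Payment | End bal
1 | $7,683.81 | $61.47 | $774.53 | $6,970.75
2 | $6,970.75 | $61.47 | $781.36 | $6,250.86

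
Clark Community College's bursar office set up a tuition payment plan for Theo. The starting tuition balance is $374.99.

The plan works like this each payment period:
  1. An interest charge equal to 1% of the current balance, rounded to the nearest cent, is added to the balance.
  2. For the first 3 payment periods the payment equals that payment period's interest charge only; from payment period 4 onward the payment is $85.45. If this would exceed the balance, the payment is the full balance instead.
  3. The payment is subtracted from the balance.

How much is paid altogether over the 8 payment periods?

# | Opening | Interest | Payment | End bal
1 | $374.99 | $3.75 | $3.75 | $374.99
2 | $374.99 | $3.75 | $3.75 | $374.99
3 | $374.99 | $3.75 | $3.75 | $374.99
4 | $374.99 | $3.75 | $85.45 | $293.29
5 | $293.29 | $2.93 | $85.45 | $210.77
6 | $210.77 | $2.11 | $85.45 | $127.43
7 | $127.43 | $1.27 | $85.45 | $43.25
8 | $43.25 | $0.43 | $43.68 | $0.00
Total paid: $396.73

$396.73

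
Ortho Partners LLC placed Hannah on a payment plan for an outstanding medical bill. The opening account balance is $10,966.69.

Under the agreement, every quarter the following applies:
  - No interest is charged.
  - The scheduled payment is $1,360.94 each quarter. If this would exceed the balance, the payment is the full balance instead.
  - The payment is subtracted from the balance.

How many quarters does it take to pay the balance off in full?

9

# | Opening | Payment | End bal
1 | $10,966.69 | $1,360.94 | $9,605.75
2 | $9,605.75 | $1,360.94 | $8,244.81
3 | $8,244.81 | $1,360.94 | $6,883.87
4 | $6,883.87 | $1,360.94 | $5,522.93
5 | $5,522.93 | $1,360.94 | $4,161.99
6 | $4,161.99 | $1,360.94 | $2,801.05
7 | $2,801.05 | $1,360.94 | $1,440.11
8 | $1,440.11 | $1,360.94 | $79.17
9 | $79.17 | $79.17 | $0.00
Balance reaches $0.00 in quarter 9.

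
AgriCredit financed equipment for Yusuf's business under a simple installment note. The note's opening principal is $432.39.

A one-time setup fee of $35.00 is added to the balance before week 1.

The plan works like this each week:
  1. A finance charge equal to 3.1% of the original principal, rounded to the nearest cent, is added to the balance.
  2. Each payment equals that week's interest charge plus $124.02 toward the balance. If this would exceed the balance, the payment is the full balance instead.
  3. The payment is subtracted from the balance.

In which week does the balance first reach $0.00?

4

Week 1: $467.39 +$13.40 interest = $480.79; pay $137.42 → $343.37
Week 2: $343.37 +$13.40 interest = $356.77; pay $137.42 → $219.35
Week 3: $219.35 +$13.40 interest = $232.75; pay $137.42 → $95.33
Week 4: $95.33 +$13.40 interest = $108.73; pay $108.73 → $0.00
Balance reaches $0.00 in week 4.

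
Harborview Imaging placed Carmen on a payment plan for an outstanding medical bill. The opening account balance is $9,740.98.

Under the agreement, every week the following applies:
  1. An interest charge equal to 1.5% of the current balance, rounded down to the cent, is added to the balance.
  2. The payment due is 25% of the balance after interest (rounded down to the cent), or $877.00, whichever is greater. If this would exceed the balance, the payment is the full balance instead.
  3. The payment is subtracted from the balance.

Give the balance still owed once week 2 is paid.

$5,644.91

Week 1: $9,740.98 +$146.11 interest = $9,887.09; pay $2,471.77 → $7,415.32
Week 2: $7,415.32 +$111.22 interest = $7,526.54; pay $1,881.63 → $5,644.91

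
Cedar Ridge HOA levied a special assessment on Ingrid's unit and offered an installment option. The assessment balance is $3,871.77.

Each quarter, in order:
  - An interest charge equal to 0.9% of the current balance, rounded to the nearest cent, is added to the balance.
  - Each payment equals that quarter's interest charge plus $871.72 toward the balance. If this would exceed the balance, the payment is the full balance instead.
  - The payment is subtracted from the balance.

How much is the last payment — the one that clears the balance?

Quarter 1: opening $3,871.77; interest $34.85 → $3,906.62; payment $906.57; balance $3,000.05
Quarter 2: opening $3,000.05; interest $27.00 → $3,027.05; payment $898.72; balance $2,128.33
Quarter 3: opening $2,128.33; interest $19.15 → $2,147.48; payment $890.87; balance $1,256.61
Quarter 4: opening $1,256.61; interest $11.31 → $1,267.92; payment $883.03; balance $384.89
Quarter 5: opening $384.89; interest $3.46 → $388.35; payment $388.35; balance $0.00

$388.35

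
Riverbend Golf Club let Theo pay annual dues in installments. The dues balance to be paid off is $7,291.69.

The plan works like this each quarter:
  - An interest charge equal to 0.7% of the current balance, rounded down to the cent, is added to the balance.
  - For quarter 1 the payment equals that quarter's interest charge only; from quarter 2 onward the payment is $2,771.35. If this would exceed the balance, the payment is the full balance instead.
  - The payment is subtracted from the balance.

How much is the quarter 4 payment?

Quarter 1: opening $7,291.69; interest $51.04 → $7,342.73; payment $51.04; balance $7,291.69
Quarter 2: opening $7,291.69; interest $51.04 → $7,342.73; payment $2,771.35; balance $4,571.38
Quarter 3: opening $4,571.38; interest $31.99 → $4,603.37; payment $2,771.35; balance $1,832.02
Quarter 4: opening $1,832.02; interest $12.82 → $1,844.84; payment $1,844.84; balance $0.00

$1,844.84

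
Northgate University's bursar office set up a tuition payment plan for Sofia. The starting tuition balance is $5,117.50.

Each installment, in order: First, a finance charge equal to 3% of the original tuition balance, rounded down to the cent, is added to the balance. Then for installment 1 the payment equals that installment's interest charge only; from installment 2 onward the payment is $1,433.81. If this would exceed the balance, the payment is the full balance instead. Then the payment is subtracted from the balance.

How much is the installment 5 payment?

Installment 1: opening $5,117.50; interest $153.52 → $5,271.02; payment $153.52; balance $5,117.50
Installment 2: opening $5,117.50; interest $153.52 → $5,271.02; payment $1,433.81; balance $3,837.21
Installment 3: opening $3,837.21; interest $153.52 → $3,990.73; payment $1,433.81; balance $2,556.92
Installment 4: opening $2,556.92; interest $153.52 → $2,710.44; payment $1,433.81; balance $1,276.63
Installment 5: opening $1,276.63; interest $153.52 → $1,430.15; payment $1,430.15; balance $0.00

$1,430.15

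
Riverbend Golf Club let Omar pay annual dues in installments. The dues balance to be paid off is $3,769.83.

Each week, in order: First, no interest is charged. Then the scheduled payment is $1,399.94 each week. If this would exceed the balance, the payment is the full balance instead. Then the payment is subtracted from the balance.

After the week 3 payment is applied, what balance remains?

$0.00

# | Opening | Payment | End bal
1 | $3,769.83 | $1,399.94 | $2,369.89
2 | $2,369.89 | $1,399.94 | $969.95
3 | $969.95 | $969.95 | $0.00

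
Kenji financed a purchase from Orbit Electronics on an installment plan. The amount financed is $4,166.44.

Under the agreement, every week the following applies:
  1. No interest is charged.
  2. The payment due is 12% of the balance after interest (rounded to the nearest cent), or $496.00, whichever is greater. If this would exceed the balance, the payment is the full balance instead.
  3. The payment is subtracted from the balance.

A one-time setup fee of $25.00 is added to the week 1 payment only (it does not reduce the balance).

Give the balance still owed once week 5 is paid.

Week 1: opening $4,166.44; payment $499.97 (+ $25.00 fee); balance $3,666.47
Week 2: opening $3,666.47; payment $496.00; balance $3,170.47
Week 3: opening $3,170.47; payment $496.00; balance $2,674.47
Week 4: opening $2,674.47; payment $496.00; balance $2,178.47
Week 5: opening $2,178.47; payment $496.00; balance $1,682.47

$1,682.47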